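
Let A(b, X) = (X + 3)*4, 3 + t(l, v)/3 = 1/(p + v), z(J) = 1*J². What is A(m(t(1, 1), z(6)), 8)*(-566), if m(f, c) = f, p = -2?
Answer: -24904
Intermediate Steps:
z(J) = J²
t(l, v) = -9 + 3/(-2 + v)
A(b, X) = 12 + 4*X (A(b, X) = (3 + X)*4 = 12 + 4*X)
A(m(t(1, 1), z(6)), 8)*(-566) = (12 + 4*8)*(-566) = (12 + 32)*(-566) = 44*(-566) = -24904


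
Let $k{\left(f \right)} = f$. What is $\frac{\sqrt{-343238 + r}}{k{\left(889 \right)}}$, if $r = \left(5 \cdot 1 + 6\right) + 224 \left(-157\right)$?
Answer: $\frac{i \sqrt{378395}}{889} \approx 0.69194 i$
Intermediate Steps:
$r = -35157$ ($r = \left(5 + 6\right) - 35168 = 11 - 35168 = -35157$)
$\frac{\sqrt{-343238 + r}}{k{\left(889 \right)}} = \frac{\sqrt{-343238 - 35157}}{889} = \sqrt{-378395} \cdot \frac{1}{889} = i \sqrt{378395} \cdot \frac{1}{889} = \frac{i \sqrt{378395}}{889}$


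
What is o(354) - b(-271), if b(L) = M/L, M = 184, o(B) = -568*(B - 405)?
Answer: 7850512/271 ≈ 28969.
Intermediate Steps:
o(B) = 230040 - 568*B (o(B) = -568*(-405 + B) = 230040 - 568*B)
b(L) = 184/L
o(354) - b(-271) = (230040 - 568*354) - 184/(-271) = (230040 - 201072) - 184*(-1)/271 = 28968 - 1*(-184/271) = 28968 + 184/271 = 7850512/271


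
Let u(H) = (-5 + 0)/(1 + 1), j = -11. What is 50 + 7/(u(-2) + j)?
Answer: 1336/27 ≈ 49.482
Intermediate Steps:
u(H) = -5/2
50 + 7/(u(-2) + j) = 50 + 7/(-5/2 - 11) = 50 + 7/(-27/2) = 50 - 2/27*7 = 50 - 14/27 = 1336/27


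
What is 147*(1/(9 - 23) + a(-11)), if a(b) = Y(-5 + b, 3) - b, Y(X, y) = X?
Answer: -1491/2 ≈ -745.50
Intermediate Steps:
a(b) = -5 (a(b) = (-5 + b) - b = -5)
147*(1/(9 - 23) + a(-11)) = 147*(1/(9 - 23) - 5) = 147*(1/(-14) - 5) = 147*(-1/14 - 5) = 147*(-71/14) = -1491/2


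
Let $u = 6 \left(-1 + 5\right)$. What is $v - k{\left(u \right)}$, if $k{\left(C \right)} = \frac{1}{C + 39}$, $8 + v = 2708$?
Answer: $\frac{170099}{63} \approx 2700.0$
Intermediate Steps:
$u = 24$ ($u = 6 \cdot 4 = 24$)
$v = 2700$ ($v = -8 + 2708 = 2700$)
$k{\left(C \right)} = \frac{1}{39 + C}$
$v - k{\left(u \right)} = 2700 - \frac{1}{39 + 24} = 2700 - \frac{1}{63} = \frac{170099}{63}$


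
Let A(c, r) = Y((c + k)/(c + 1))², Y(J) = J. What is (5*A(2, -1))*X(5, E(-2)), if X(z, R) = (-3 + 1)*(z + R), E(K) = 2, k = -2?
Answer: 0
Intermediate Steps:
X(z, R) = -2*R - 2*z (X(z, R) = -2*(R + z) = -2*R - 2*z)
A(c, r) = (-2 + c)²/(1 + c)² (A(c, r) = ((c - 2)/(c + 1))² = ((-2 + c)/(1 + c))² = (-2 + c)²/(1 + c)²)
(5*A(2, -1))*X(5, E(-2)) = (5*((-2 + 2)²/(1 + 2)²))*(-2*2 - 2*5) = (5*(0²/3²))*(-4 - 10) = (5*((⅑)*0))*(-14) = (5*0)*(-14) = 0*(-14) = 0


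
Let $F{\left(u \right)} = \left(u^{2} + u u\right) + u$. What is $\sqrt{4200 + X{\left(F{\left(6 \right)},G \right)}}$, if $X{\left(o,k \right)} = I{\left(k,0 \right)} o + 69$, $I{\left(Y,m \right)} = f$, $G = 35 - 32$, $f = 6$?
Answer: $\sqrt{4737} \approx 68.826$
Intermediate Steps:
$G = 3$ ($G = 35 - 32 = 3$)
$I{\left(Y,m \right)} = 6$
$F{\left(u \right)} = u + 2 u^{2}$ ($F{\left(u \right)} = \left(u^{2} + u^{2}\right) + u = 2 u^{2} + u = u + 2 u^{2}$)
$X{\left(o,k \right)} = 69 + 6 o$ ($X{\left(o,k \right)} = 6 o + 69 = 69 + 6 o$)
$\sqrt{4200 + X{\left(F{\left(6 \right)},G \right)}} = \sqrt{4200 + \left(69 + 6 \cdot 6 \left(1 + 2 \cdot 6\right)\right)} = \sqrt{4200 + \left(69 + 6 \cdot 6 \left(1 + 12\right)\right)} = \sqrt{4200 + \left(69 + 6 \cdot 6 \cdot 13\right)} = \sqrt{4200 + \left(69 + 6 \cdot 78\right)} = \sqrt{4200 + \left(69 + 468\right)} = \sqrt{4200 + 537} = \sqrt{4737}$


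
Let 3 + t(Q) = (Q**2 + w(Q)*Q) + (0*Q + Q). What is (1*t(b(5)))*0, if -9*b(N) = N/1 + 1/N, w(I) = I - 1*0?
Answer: 0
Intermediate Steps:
w(I) = I (w(I) = I + 0 = I)
b(N) = -N/9 - 1/(9*N) (b(N) = -(N/1 + 1/N)/9 = -(N*1 + 1/N)/9 = -(N + 1/N)/9 = -N/9 - 1/(9*N))
t(Q) = -3 + Q + 2*Q**2 (t(Q) = -3 + ((Q**2 + Q*Q) + (0*Q + Q)) = -3 + ((Q**2 + Q**2) + (0 + Q)) = -3 + (2*Q**2 + Q) = -3 + (Q + 2*Q**2) = -3 + Q + 2*Q**2)
(1*t(b(5)))*0 = (1*(-3 + (1/9)*(-1 - 1*5**2)/5 + 2*((1/9)*(-1 - 1*5**2)/5)**2))*0 = (1*(-3 + (1/9)*(1/5)*(-1 - 1*25) + 2*((1/9)*(1/5)*(-1 - 1*25))**2))*0 = (1*(-3 + (1/9)*(1/5)*(-1 - 25) + 2*((1/9)*(1/5)*(-1 - 25))**2))*0 = (1*(-3 + (1/9)*(1/5)*(-26) + 2*((1/9)*(1/5)*(-26))**2))*0 = (1*(-3 - 26/45 + 2*(-26/45)**2))*0 = (1*(-3 - 26/45 + 2*(676/2025)))*0 = (1*(-3 - 26/45 + 1352/2025))*0 = (1*(-5893/2025))*0 = -5893/2025*0 = 0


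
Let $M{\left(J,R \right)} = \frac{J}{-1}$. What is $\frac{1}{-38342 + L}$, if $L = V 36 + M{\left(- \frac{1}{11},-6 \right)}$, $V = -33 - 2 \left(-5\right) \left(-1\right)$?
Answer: $- \frac{11}{438789} \approx -2.5069 \cdot 10^{-5}$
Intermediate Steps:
$M{\left(J,R \right)} = - J$ ($M{\left(J,R \right)} = J \left(-1\right) = - J$)
$V = -43$ ($V = -33 - \left(-10\right) \left(-1\right) = -33 - 10 = -43$)
$L = - \frac{17027}{11}$ ($L = \left(-43\right) 36 - - \frac{1}{11} = -1548 - \left(-1\right) \frac{1}{11} = -1548 - - \frac{1}{11} = -1548 + \frac{1}{11} = - \frac{17027}{11} \approx -1547.9$)
$\frac{1}{-38342 + L} = \frac{1}{-38342 - \frac{17027}{11}} = \frac{1}{- \frac{438789}{11}} = - \frac{11}{438789}$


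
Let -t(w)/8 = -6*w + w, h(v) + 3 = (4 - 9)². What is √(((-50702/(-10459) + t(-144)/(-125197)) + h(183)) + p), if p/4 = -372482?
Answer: 2*I*√638653978503994154429498/1309435423 ≈ 1220.6*I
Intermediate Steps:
h(v) = 22 (h(v) = -3 + (4 - 9)² = -3 + (-5)² = -3 + 25 = 22)
t(w) = 40*w (t(w) = -8*(-6*w + w) = -(-40)*w = 40*w)
p = -1489928 (p = 4*(-372482) = -1489928)
√(((-50702/(-10459) + t(-144)/(-125197)) + h(183)) + p) = √(((-50702/(-10459) + (40*(-144))/(-125197)) + 22) - 1489928) = √(((-50702*(-1/10459) - 5760*(-1/125197)) + 22) - 1489928) = √(((50702/10459 + 5760/125197) + 22) - 1489928) = √((6407982134/1309435423 + 22) - 1489928) = √(35215561440/1309435423 - 1489928) = √(-1950929285358104/1309435423) = 2*I*√638653978503994154429498/1309435423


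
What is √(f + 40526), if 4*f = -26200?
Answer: 2*√8494 ≈ 184.33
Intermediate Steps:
f = -6550 (f = (¼)*(-26200) = -6550)
√(f + 40526) = √(-6550 + 40526) = √33976 = 2*√8494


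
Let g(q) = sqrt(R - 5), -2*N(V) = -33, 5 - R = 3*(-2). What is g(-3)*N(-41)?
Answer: 33*sqrt(6)/2 ≈ 40.417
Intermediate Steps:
R = 11 (R = 5 - 3*(-2) = 5 - 1*(-6) = 5 + 6 = 11)
N(V) = 33/2 (N(V) = -1/2*(-33) = 33/2)
g(q) = sqrt(6) (g(q) = sqrt(11 - 5) = sqrt(6))
g(-3)*N(-41) = sqrt(6)*(33/2) = 33*sqrt(6)/2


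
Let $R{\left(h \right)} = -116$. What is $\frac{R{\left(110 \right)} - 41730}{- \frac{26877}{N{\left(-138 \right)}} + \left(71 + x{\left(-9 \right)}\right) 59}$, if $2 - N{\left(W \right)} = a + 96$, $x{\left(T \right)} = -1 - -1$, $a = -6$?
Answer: $- \frac{3682448}{395509} \approx -9.3107$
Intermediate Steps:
$x{\left(T \right)} = 0$ ($x{\left(T \right)} = -1 + 1 = 0$)
$N{\left(W \right)} = -88$ ($N{\left(W \right)} = 2 - \left(-6 + 96\right) = 2 - 90 = -88$)
$\frac{R{\left(110 \right)} - 41730}{- \frac{26877}{N{\left(-138 \right)}} + \left(71 + x{\left(-9 \right)}\right) 59} = \frac{-116 - 41730}{- \frac{26877}{-88} + \left(71 + 0\right) 59} = - \frac{41846}{\left(-26877\right) \left(- \frac{1}{88}\right) + 71 \cdot 59} = - \frac{41846}{\frac{26877}{88} + 4189} = - \frac{41846}{\frac{395509}{88}} = \left(-41846\right) \frac{88}{395509} = - \frac{3682448}{395509}$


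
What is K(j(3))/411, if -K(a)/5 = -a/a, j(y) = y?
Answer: 5/411 ≈ 0.012165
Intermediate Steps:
K(a) = 5 (K(a) = -(-5)*a/a = -(-5) = -5*(-1) = 5)
K(j(3))/411 = 5/411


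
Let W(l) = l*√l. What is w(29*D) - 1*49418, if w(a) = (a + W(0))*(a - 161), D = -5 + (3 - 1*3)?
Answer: -5048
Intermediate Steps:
W(l) = l^(3/2)
D = -5 (D = -5 + (3 - 3) = -5 + 0 = -5)
w(a) = a*(-161 + a) (w(a) = (a + 0^(3/2))*(a - 161) = (a + 0)*(-161 + a) = a*(-161 + a))
w(29*D) - 1*49418 = (29*(-5))*(-161 + 29*(-5)) - 1*49418 = -145*(-161 - 145) - 49418 = -145*(-306) - 49418 = 44370 - 49418 = -5048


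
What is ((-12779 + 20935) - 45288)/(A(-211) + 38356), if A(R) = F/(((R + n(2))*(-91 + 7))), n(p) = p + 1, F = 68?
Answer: -162192576/167539025 ≈ -0.96809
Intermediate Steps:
n(p) = 1 + p
A(R) = 68/(-252 - 84*R) (A(R) = 68/(((R + (1 + 2))*(-91 + 7))) = 68/(((R + 3)*(-84))) = 68/(((3 + R)*(-84))) = 68/(-252 - 84*R))
((-12779 + 20935) - 45288)/(A(-211) + 38356) = ((-12779 + 20935) - 45288)/(-17/(63 + 21*(-211)) + 38356) = (8156 - 45288)/(-17/(63 - 4431) + 38356) = -37132/(-17/(-4368) + 38356) = -37132/(-17*(-1/4368) + 38356) = -37132/(17/4368 + 38356) = -37132/167539025/4368 = -37132*4368/167539025 = -162192576/167539025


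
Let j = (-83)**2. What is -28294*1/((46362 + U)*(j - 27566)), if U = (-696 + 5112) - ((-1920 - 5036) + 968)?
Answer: 14147/586875291 ≈ 2.4106e-5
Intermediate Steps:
U = 10404 (U = 4416 - (-6956 + 968) = 4416 - 1*(-5988) = 4416 + 5988 = 10404)
j = 6889
-28294*1/((46362 + U)*(j - 27566)) = -28294*1/((6889 - 27566)*(46362 + 10404)) = -28294/(56766*(-20677)) = -28294/(-1173750582) = -28294*(-1/1173750582) = 14147/586875291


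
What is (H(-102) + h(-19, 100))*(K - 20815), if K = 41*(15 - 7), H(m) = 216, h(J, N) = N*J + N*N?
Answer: -170369892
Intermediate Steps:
h(J, N) = N² + J*N (h(J, N) = J*N + N² = N² + J*N)
K = 328 (K = 41*8 = 328)
(H(-102) + h(-19, 100))*(K - 20815) = (216 + 100*(-19 + 100))*(328 - 20815) = (216 + 100*81)*(-20487) = (216 + 8100)*(-20487) = 8316*(-20487) = -170369892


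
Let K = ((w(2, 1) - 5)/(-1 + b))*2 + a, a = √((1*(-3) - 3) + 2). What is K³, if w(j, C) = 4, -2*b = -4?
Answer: 16 + 16*I ≈ 16.0 + 16.0*I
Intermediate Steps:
b = 2 (b = -½*(-4) = 2)
a = 2*I (a = √((-3 - 3) + 2) = √(-6 + 2) = √(-4) = 2*I ≈ 2.0*I)
K = -2 + 2*I (K = ((4 - 5)/(-1 + 2))*2 + 2*I = -1/1*2 + 2*I = -1*1*2 + 2*I = -1*2 + 2*I = -2 + 2*I ≈ -2.0 + 2.0*I)
K³ = (-2 + 2*I)³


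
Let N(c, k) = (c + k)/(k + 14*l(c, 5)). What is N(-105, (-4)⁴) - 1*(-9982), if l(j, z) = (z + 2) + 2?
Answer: 3813275/382 ≈ 9982.4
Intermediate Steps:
l(j, z) = 4 + z (l(j, z) = (2 + z) + 2 = 4 + z)
N(c, k) = (c + k)/(126 + k) (N(c, k) = (c + k)/(k + 14*(4 + 5)) = (c + k)/(k + 14*9) = (c + k)/(k + 126) = (c + k)/(126 + k))
N(-105, (-4)⁴) - 1*(-9982) = (-105 + (-4)⁴)/(126 + (-4)⁴) - 1*(-9982) = (-105 + 256)/(126 + 256) + 9982 = 151/382 + 9982 = 3813275/382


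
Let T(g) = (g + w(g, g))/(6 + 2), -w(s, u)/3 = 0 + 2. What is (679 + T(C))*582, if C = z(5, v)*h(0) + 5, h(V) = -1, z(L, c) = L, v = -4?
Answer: 789483/2 ≈ 3.9474e+5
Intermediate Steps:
w(s, u) = -6 (w(s, u) = -3*(0 + 2) = -3*2 = -6)
C = 0 (C = 5*(-1) + 5 = -5 + 5 = 0)
T(g) = -¾ + g/8 (T(g) = (g - 6)/(6 + 2) = (-6 + g)/8 = (-6 + g)*(⅛) = -¾ + g/8)
(679 + T(C))*582 = (679 + (-¾ + (⅛)*0))*582 = (679 + (-¾ + 0))*582 = (679 - ¾)*582 = (2713/4)*582 = 789483/2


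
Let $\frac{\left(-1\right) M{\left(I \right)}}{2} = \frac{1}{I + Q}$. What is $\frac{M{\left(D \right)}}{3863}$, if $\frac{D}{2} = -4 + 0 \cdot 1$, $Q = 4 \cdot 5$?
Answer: $- \frac{1}{23178} \approx -4.3144 \cdot 10^{-5}$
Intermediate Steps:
$Q = 20$
$D = -8$ ($D = 2 \left(-4 + 0 \cdot 1\right) = 2 \left(-4 + 0\right) = 2 \left(-4\right) = -8$)
$M{\left(I \right)} = - \frac{2}{20 + I}$ ($M{\left(I \right)} = - \frac{2}{I + 20} = - \frac{2}{20 + I}$)
$\frac{M{\left(D \right)}}{3863} = \frac{\left(-2\right) \frac{1}{20 - 8}}{3863} = - \frac{2}{12} \cdot \frac{1}{3863} = \left(-2\right) \frac{1}{12} \cdot \frac{1}{3863} = \left(- \frac{1}{6}\right) \frac{1}{3863} = - \frac{1}{23178}$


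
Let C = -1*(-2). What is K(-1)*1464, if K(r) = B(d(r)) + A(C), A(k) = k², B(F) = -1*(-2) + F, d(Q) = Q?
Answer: 7320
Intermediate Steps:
B(F) = 2 + F
C = 2
K(r) = 6 + r (K(r) = (2 + r) + 2² = (2 + r) + 4 = 6 + r)
K(-1)*1464 = (6 - 1)*1464 = 5*1464 = 7320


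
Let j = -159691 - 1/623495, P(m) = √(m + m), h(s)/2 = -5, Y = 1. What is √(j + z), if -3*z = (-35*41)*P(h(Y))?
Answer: √(-558713158973826930 + 3347103189365250*I*√5)/1870485 ≈ 2.6765 + 399.62*I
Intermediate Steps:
h(s) = -10 (h(s) = 2*(-5) = -10)
P(m) = √2*√m (P(m) = √(2*m) = √2*√m)
z = 2870*I*√5/3 (z = -(-35*41)*√2*√(-10)/3 = -(-1435)*√2*(I*√10)/3 = -(-1435)*2*I*√5/3 = -(-2870)*I*√5/3 = 2870*I*√5/3 ≈ 2139.2*I)
j = -99566540046/623495 (j = -159691 - 1*1/623495 = -159691 - 1/623495 = -99566540046/623495 ≈ -1.5969e+5)
√(j + z) = √(-99566540046/623495 + 2870*I*√5/3)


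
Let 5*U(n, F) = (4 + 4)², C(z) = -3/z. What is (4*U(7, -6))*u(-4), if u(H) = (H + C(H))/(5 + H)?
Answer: -832/5 ≈ -166.40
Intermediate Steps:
U(n, F) = 64/5 (U(n, F) = (4 + 4)²/5 = (⅕)*8² = (⅕)*64 = 64/5)
u(H) = (H - 3/H)/(5 + H)
(4*U(7, -6))*u(-4) = (4*(64/5))*((-3 + (-4)²)/((-4)*(5 - 4))) = 256*(-¼*(-3 + 16)/1)/5 = 256*(-¼*1*13)/5 = (256/5)*(-13/4) = -832/5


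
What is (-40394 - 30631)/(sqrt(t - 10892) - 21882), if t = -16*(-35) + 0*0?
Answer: 12334675/3800256 + 23675*I*sqrt(287)/26601792 ≈ 3.2457 + 0.015077*I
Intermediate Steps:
t = 560 (t = 560 + 0 = 560)
(-40394 - 30631)/(sqrt(t - 10892) - 21882) = (-40394 - 30631)/(sqrt(560 - 10892) - 21882) = -71025/(sqrt(-10332) - 21882) = -71025/(6*I*sqrt(287) - 21882) = -71025/(-21882 + 6*I*sqrt(287))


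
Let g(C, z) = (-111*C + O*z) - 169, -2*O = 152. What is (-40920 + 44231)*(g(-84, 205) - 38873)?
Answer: -149981678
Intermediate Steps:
O = -76 (O = -½*152 = -76)
g(C, z) = -169 - 111*C - 76*z (g(C, z) = (-111*C - 76*z) - 169 = -169 - 111*C - 76*z)
(-40920 + 44231)*(g(-84, 205) - 38873) = (-40920 + 44231)*((-169 - 111*(-84) - 76*205) - 38873) = 3311*((-169 + 9324 - 15580) - 38873) = 3311*(-6425 - 38873) = 3311*(-45298) = -149981678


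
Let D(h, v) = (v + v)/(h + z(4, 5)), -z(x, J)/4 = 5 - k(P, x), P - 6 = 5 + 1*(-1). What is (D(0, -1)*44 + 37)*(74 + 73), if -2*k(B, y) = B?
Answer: 28812/5 ≈ 5762.4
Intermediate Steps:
P = 10 (P = 6 + (5 + 1*(-1)) = 6 + (5 - 1) = 6 + 4 = 10)
k(B, y) = -B/2
z(x, J) = -40 (z(x, J) = -4*(5 - (-1)*10/2) = -4*(5 - 1*(-5)) = -4*(5 + 5) = -4*10 = -40)
D(h, v) = 2*v/(-40 + h) (D(h, v) = (v + v)/(h - 40) = (2*v)/(-40 + h) = 2*v/(-40 + h))
(D(0, -1)*44 + 37)*(74 + 73) = ((2*(-1)/(-40 + 0))*44 + 37)*(74 + 73) = ((2*(-1)/(-40))*44 + 37)*147 = ((2*(-1)*(-1/40))*44 + 37)*147 = ((1/20)*44 + 37)*147 = (11/5 + 37)*147 = (196/5)*147 = 28812/5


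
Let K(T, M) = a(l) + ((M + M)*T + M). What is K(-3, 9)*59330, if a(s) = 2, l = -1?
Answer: -2551190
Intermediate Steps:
K(T, M) = 2 + M + 2*M*T (K(T, M) = 2 + ((M + M)*T + M) = 2 + ((2*M)*T + M) = 2 + (2*M*T + M) = 2 + (M + 2*M*T) = 2 + M + 2*M*T)
K(-3, 9)*59330 = (2 + 9 + 2*9*(-3))*59330 = (2 + 9 - 54)*59330 = -43*59330 = -2551190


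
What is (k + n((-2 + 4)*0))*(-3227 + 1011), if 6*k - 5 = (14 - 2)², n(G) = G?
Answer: -165092/3 ≈ -55031.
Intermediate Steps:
k = 149/6 (k = ⅚ + (14 - 2)²/6 = ⅚ + (⅙)*12² = ⅚ + (⅙)*144 = ⅚ + 24 = 149/6 ≈ 24.833)
(k + n((-2 + 4)*0))*(-3227 + 1011) = (149/6 + (-2 + 4)*0)*(-3227 + 1011) = (149/6 + 2*0)*(-2216) = (149/6 + 0)*(-2216) = (149/6)*(-2216) = -165092/3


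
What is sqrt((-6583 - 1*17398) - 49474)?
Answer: I*sqrt(73455) ≈ 271.03*I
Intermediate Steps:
sqrt((-6583 - 1*17398) - 49474) = sqrt((-6583 - 17398) - 49474) = sqrt(-23981 - 49474) = sqrt(-73455) = I*sqrt(73455)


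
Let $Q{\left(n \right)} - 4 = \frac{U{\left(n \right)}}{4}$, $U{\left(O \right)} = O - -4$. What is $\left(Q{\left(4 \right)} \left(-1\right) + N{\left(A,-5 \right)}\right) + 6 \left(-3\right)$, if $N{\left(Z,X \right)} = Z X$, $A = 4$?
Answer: $-44$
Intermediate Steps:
$U{\left(O \right)} = 4 + O$ ($U{\left(O \right)} = O + 4 = 4 + O$)
$Q{\left(n \right)} = 5 + \frac{n}{4}$ ($Q{\left(n \right)} = 4 + \frac{4 + n}{4} = 4 + \left(4 + n\right) \frac{1}{4} = 4 + \left(1 + \frac{n}{4}\right) = 5 + \frac{n}{4}$)
$N{\left(Z,X \right)} = X Z$
$\left(Q{\left(4 \right)} \left(-1\right) + N{\left(A,-5 \right)}\right) + 6 \left(-3\right) = \left(\left(5 + \frac{1}{4} \cdot 4\right) \left(-1\right) - 20\right) + 6 \left(-3\right) = \left(\left(5 + 1\right) \left(-1\right) - 20\right) - 18 = \left(6 \left(-1\right) - 20\right) - 18 = \left(-6 - 20\right) - 18 = -26 - 18 = -44$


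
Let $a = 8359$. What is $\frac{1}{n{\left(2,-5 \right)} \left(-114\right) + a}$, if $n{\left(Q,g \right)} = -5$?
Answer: $\frac{1}{8929} \approx 0.00011199$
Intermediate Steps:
$\frac{1}{n{\left(2,-5 \right)} \left(-114\right) + a} = \frac{1}{\left(-5\right) \left(-114\right) + 8359} = \frac{1}{570 + 8359} = \frac{1}{8929}$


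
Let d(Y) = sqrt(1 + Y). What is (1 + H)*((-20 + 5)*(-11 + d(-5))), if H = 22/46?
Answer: 5610/23 - 1020*I/23 ≈ 243.91 - 44.348*I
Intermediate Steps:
H = 11/23 (H = 22*(1/46) = 11/23 ≈ 0.47826)
(1 + H)*((-20 + 5)*(-11 + d(-5))) = (1 + 11/23)*((-20 + 5)*(-11 + sqrt(1 - 5))) = 34*(-15*(-11 + sqrt(-4)))/23 = 34*(-15*(-11 + 2*I))/23 = 34*(165 - 30*I)/23 = 5610/23 - 1020*I/23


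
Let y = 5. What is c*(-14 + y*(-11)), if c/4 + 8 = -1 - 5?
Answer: 3864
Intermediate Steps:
c = -56 (c = -32 + 4*(-1 - 5) = -32 + 4*(-6) = -32 - 24 = -56)
c*(-14 + y*(-11)) = -56*(-14 + 5*(-11)) = -56*(-14 - 55) = -56*(-69) = 3864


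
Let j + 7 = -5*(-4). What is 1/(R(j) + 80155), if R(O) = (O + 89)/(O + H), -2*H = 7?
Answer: 19/1523149 ≈ 1.2474e-5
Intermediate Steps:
H = -7/2 (H = -1/2*7 = -7/2 ≈ -3.5000)
j = 13 (j = -7 - 5*(-4) = -7 + 20 = 13)
R(O) = (89 + O)/(-7/2 + O) (R(O) = (O + 89)/(O - 7/2) = (89 + O)/(-7/2 + O))
1/(R(j) + 80155) = 1/(2*(89 + 13)/(-7 + 2*13) + 80155) = 1/(2*102/(-7 + 26) + 80155) = 1/(2*102/19 + 80155) = 1/(2*(1/19)*102 + 80155) = 1/(204/19 + 80155) = 1/(1523149/19) = 19/1523149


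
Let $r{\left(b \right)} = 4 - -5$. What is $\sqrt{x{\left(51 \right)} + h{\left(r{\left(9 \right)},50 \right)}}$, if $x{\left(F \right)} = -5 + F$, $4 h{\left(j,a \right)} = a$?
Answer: $\frac{3 \sqrt{26}}{2} \approx 7.6485$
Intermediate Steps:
$r{\left(b \right)} = 9$ ($r{\left(b \right)} = 4 + 5 = 9$)
$h{\left(j,a \right)} = \frac{a}{4}$
$\sqrt{x{\left(51 \right)} + h{\left(r{\left(9 \right)},50 \right)}} = \sqrt{\left(-5 + 51\right) + \frac{1}{4} \cdot 50} = \sqrt{46 + \frac{25}{2}} = \sqrt{\frac{117}{2}} = \frac{3 \sqrt{26}}{2}$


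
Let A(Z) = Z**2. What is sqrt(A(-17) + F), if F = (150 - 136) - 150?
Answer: 3*sqrt(17) ≈ 12.369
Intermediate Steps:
F = -136 (F = 14 - 150 = -136)
sqrt(A(-17) + F) = sqrt((-17)**2 - 136) = sqrt(289 - 136) = sqrt(153) = 3*sqrt(17)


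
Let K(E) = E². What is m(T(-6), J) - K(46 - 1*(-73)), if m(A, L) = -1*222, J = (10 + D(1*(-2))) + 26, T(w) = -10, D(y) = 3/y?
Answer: -14383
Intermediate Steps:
J = 69/2 (J = (10 + 3/((1*(-2)))) + 26 = (10 + 3/(-2)) + 26 = (10 + 3*(-½)) + 26 = (10 - 3/2) + 26 = 17/2 + 26 = 69/2 ≈ 34.500)
m(A, L) = -222
m(T(-6), J) - K(46 - 1*(-73)) = -222 - (46 - 1*(-73))² = -222 - (46 + 73)² = -222 - 1*119² = -222 - 1*14161 = -222 - 14161 = -14383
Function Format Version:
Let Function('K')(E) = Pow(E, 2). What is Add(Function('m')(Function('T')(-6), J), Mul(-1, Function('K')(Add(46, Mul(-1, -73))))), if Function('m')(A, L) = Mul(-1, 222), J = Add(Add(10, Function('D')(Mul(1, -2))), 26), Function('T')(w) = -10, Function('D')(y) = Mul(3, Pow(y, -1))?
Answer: -14383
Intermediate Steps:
J = Rational(69, 2) (J = Add(Add(10, Mul(3, Pow(Mul(1, -2), -1))), 26) = Add(Add(10, Mul(3, Pow(-2, -1))), 26) = Add(Add(10, Mul(3, Rational(-1, 2))), 26) = Add(Add(10, Rational(-3, 2)), 26) = Add(Rational(17, 2), 26) = Rational(69, 2) ≈ 34.500)
Function('m')(A, L) = -222
Add(Function('m')(Function('T')(-6), J), Mul(-1, Function('K')(Add(46, Mul(-1, -73))))) = Add(-222, Mul(-1, Pow(Add(46, Mul(-1, -73)), 2))) = Add(-222, Mul(-1, Pow(Add(46, 73), 2))) = Add(-222, Mul(-1, Pow(119, 2))) = Add(-222, Mul(-1, 14161)) = Add(-222, -14161) = -14383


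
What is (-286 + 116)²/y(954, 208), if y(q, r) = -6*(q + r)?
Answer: -7225/1743 ≈ -4.1451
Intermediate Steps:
y(q, r) = -6*q - 6*r
(-286 + 116)²/y(954, 208) = (-286 + 116)²/(-6*954 - 6*208) = (-170)²/(-5724 - 1248) = 28900/(-6972) = 28900*(-1/6972) = -7225/1743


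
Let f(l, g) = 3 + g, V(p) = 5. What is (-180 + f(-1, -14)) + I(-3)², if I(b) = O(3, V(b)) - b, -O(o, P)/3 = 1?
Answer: -191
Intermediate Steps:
O(o, P) = -3 (O(o, P) = -3*1 = -3)
I(b) = -3 - b
(-180 + f(-1, -14)) + I(-3)² = (-180 + (3 - 14)) + (-3 - 1*(-3))² = (-180 - 11) + (-3 + 3)² = -191 + 0² = -191 + 0 = -191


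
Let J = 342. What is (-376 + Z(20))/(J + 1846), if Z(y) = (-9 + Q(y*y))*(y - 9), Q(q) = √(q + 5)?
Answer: -475/2188 + 99*√5/2188 ≈ -0.11592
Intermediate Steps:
Q(q) = √(5 + q)
Z(y) = (-9 + y)*(-9 + √(5 + y²)) (Z(y) = (-9 + √(5 + y*y))*(y - 9) = (-9 + √(5 + y²))*(-9 + y) = (-9 + y)*(-9 + √(5 + y²)))
(-376 + Z(20))/(J + 1846) = (-376 + (81 - 9*20 - 9*√(5 + 20²) + 20*√(5 + 20²)))/(342 + 1846) = (-376 + (81 - 180 - 9*√(5 + 400) + 20*√(5 + 400)))/2188 = (-376 + (81 - 180 - 81*√5 + 20*√405))*(1/2188) = (-376 + (81 - 180 - 81*√5 + 20*(9*√5)))*(1/2188) = (-376 + (81 - 180 - 81*√5 + 180*√5))*(1/2188) = (-376 + (-99 + 99*√5))*(1/2188) = (-475 + 99*√5)*(1/2188) = -475/2188 + 99*√5/2188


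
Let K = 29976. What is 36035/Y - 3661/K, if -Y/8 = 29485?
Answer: -24296773/88384236 ≈ -0.27490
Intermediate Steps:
Y = -235880 (Y = -8*29485 = -235880)
36035/Y - 3661/K = 36035/(-235880) - 3661/29976 = 36035*(-1/235880) - 3661*1/29976 = -7207/47176 - 3661/29976 = -24296773/88384236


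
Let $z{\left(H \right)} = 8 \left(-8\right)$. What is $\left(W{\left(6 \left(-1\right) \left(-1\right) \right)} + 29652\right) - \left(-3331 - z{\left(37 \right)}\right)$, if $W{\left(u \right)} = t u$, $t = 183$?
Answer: $34017$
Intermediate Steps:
$z{\left(H \right)} = -64$
$W{\left(u \right)} = 183 u$
$\left(W{\left(6 \left(-1\right) \left(-1\right) \right)} + 29652\right) - \left(-3331 - z{\left(37 \right)}\right) = \left(183 \cdot 6 \left(-1\right) \left(-1\right) + 29652\right) + \left(\left(-64 + 11244\right) - 7913\right) = \left(183 \left(\left(-6\right) \left(-1\right)\right) + 29652\right) + \left(11180 - 7913\right) = \left(183 \cdot 6 + 29652\right) + 3267 = \left(1098 + 29652\right) + 3267 = 30750 + 3267 = 34017$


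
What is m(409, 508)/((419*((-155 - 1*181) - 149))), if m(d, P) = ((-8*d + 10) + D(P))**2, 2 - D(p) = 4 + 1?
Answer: -2132045/40643 ≈ -52.458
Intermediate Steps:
D(p) = -3 (D(p) = 2 - (4 + 1) = 2 - 1*5 = 2 - 5 = -3)
m(d, P) = (7 - 8*d)**2 (m(d, P) = ((-8*d + 10) - 3)**2 = ((10 - 8*d) - 3)**2 = (7 - 8*d)**2)
m(409, 508)/((419*((-155 - 1*181) - 149))) = (-7 + 8*409)**2/((419*((-155 - 1*181) - 149))) = (-7 + 3272)**2/((419*((-155 - 181) - 149))) = 3265**2/((419*(-336 - 149))) = 10660225/((419*(-485))) = 10660225/(-203215) = 10660225*(-1/203215) = -2132045/40643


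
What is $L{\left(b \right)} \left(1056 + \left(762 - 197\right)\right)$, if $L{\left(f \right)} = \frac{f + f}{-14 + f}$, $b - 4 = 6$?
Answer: $-8105$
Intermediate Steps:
$b = 10$ ($b = 4 + 6 = 10$)
$L{\left(f \right)} = \frac{2 f}{-14 + f}$
$L{\left(b \right)} \left(1056 + \left(762 - 197\right)\right) = 2 \cdot 10 \frac{1}{-14 + 10} \left(1056 + \left(762 - 197\right)\right) = 2 \cdot 10 \frac{1}{-4} \left(1056 + \left(762 - 197\right)\right) = 2 \cdot 10 \left(- \frac{1}{4}\right) \left(1056 + 565\right) = \left(-5\right) 1621 = -8105$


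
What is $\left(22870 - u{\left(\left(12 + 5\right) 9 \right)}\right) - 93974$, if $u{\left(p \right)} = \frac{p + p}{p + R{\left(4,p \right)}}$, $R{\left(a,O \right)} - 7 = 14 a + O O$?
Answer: $- \frac{186648034}{2625} \approx -71104.0$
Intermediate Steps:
$R{\left(a,O \right)} = 7 + O^{2} + 14 a$ ($R{\left(a,O \right)} = 7 + \left(14 a + O O\right) = 7 + \left(14 a + O^{2}\right) = 7 + \left(O^{2} + 14 a\right) = 7 + O^{2} + 14 a$)
$u{\left(p \right)} = \frac{2 p}{63 + p + p^{2}}$ ($u{\left(p \right)} = \frac{p + p}{p + \left(7 + p^{2} + 14 \cdot 4\right)} = \frac{2 p}{p + \left(7 + p^{2} + 56\right)} = \frac{2 p}{p + \left(63 + p^{2}\right)} = \frac{2 p}{63 + p + p^{2}}$)
$\left(22870 - u{\left(\left(12 + 5\right) 9 \right)}\right) - 93974 = \left(22870 - \frac{2 \left(12 + 5\right) 9}{63 + \left(12 + 5\right) 9 + \left(\left(12 + 5\right) 9\right)^{2}}\right) - 93974 = \left(22870 - \frac{2 \cdot 17 \cdot 9}{63 + 17 \cdot 9 + \left(17 \cdot 9\right)^{2}}\right) - 93974 = \left(22870 - 2 \cdot 153 \frac{1}{63 + 153 + 153^{2}}\right) - 93974 = \left(22870 - 2 \cdot 153 \frac{1}{63 + 153 + 23409}\right) - 93974 = \left(22870 - 2 \cdot 153 \cdot \frac{1}{23625}\right) - 93974 = \left(22870 - \frac{34}{2625}\right) - 93974 = \frac{60033716}{2625} - 93974 = - \frac{186648034}{2625}$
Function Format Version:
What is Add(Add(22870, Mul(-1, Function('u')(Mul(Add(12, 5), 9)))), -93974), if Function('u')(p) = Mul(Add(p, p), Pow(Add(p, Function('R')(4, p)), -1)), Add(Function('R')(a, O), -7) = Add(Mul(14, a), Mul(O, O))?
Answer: Rational(-186648034, 2625) ≈ -71104.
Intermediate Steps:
Function('R')(a, O) = Add(7, Pow(O, 2), Mul(14, a)) (Function('R')(a, O) = Add(7, Add(Mul(14, a), Mul(O, O))) = Add(7, Add(Mul(14, a), Pow(O, 2))) = Add(7, Add(Pow(O, 2), Mul(14, a))) = Add(7, Pow(O, 2), Mul(14, a)))
Function('u')(p) = Mul(2, p, Pow(Add(63, p, Pow(p, 2)), -1)) (Function('u')(p) = Mul(Add(p, p), Pow(Add(p, Add(7, Pow(p, 2), Mul(14, 4))), -1)) = Mul(Mul(2, p), Pow(Add(p, Add(7, Pow(p, 2), 56)), -1)) = Mul(Mul(2, p), Pow(Add(p, Add(63, Pow(p, 2))), -1)) = Mul(Mul(2, p), Pow(Add(63, p, Pow(p, 2)), -1)) = Mul(2, p, Pow(Add(63, p, Pow(p, 2)), -1)))
Add(Add(22870, Mul(-1, Function('u')(Mul(Add(12, 5), 9)))), -93974) = Add(Add(22870, Mul(-1, Mul(2, Mul(Add(12, 5), 9), Pow(Add(63, Mul(Add(12, 5), 9), Pow(Mul(Add(12, 5), 9), 2)), -1)))), -93974) = Add(Add(22870, Mul(-1, Mul(2, Mul(17, 9), Pow(Add(63, Mul(17, 9), Pow(Mul(17, 9), 2)), -1)))), -93974) = Add(Add(22870, Mul(-1, Mul(2, 153, Pow(Add(63, 153, Pow(153, 2)), -1)))), -93974) = Add(Add(22870, Mul(-1, Mul(2, 153, Pow(Add(63, 153, 23409), -1)))), -93974) = Add(Add(22870, Mul(-1, Mul(2, 153, Pow(23625, -1)))), -93974) = Add(Add(22870, Mul(-1, Mul(2, 153, Rational(1, 23625)))), -93974) = Add(Add(22870, Mul(-1, Rational(34, 2625))), -93974) = Add(Add(22870, Rational(-34, 2625)), -93974) = Add(Rational(60033716, 2625), -93974) = Rational(-186648034, 2625)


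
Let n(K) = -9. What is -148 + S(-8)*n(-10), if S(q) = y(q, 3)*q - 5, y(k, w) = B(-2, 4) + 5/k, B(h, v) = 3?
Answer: 68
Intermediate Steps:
y(k, w) = 3 + 5/k
S(q) = -5 + q*(3 + 5/q) (S(q) = (3 + 5/q)*q - 5 = q*(3 + 5/q) - 5 = -5 + q*(3 + 5/q))
-148 + S(-8)*n(-10) = -148 + (3*(-8))*(-9) = -148 - 24*(-9) = -148 + 216 = 68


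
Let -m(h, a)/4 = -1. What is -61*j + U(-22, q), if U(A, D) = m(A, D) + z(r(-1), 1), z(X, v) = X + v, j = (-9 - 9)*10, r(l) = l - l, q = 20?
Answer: 10985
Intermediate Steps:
r(l) = 0
m(h, a) = 4 (m(h, a) = -4*(-1) = 4)
j = -180 (j = -18*10 = -180)
U(A, D) = 5 (U(A, D) = 4 + (0 + 1) = 4 + 1 = 5)
-61*j + U(-22, q) = -61*(-180) + 5 = 10980 + 5 = 10985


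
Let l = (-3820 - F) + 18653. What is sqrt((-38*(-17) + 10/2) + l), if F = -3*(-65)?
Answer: sqrt(15289) ≈ 123.65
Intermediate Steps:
F = 195
l = 14638 (l = (-3820 - 1*195) + 18653 = (-3820 - 195) + 18653 = -4015 + 18653 = 14638)
sqrt((-38*(-17) + 10/2) + l) = sqrt((-38*(-17) + 10/2) + 14638) = sqrt((646 + 10*(1/2)) + 14638) = sqrt((646 + 5) + 14638) = sqrt(651 + 14638) = sqrt(15289)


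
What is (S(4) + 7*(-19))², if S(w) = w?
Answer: 16641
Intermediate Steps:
(S(4) + 7*(-19))² = (4 + 7*(-19))² = (4 - 133)² = (-129)² = 16641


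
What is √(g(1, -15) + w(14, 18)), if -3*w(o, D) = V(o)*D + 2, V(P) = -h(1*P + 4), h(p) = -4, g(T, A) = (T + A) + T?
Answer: I*√339/3 ≈ 6.1373*I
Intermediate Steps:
g(T, A) = A + 2*T (g(T, A) = (A + T) + T = A + 2*T)
V(P) = 4 (V(P) = -1*(-4) = 4)
w(o, D) = -⅔ - 4*D/3 (w(o, D) = -(4*D + 2)/3 = -(2 + 4*D)/3 = -⅔ - 4*D/3)
√(g(1, -15) + w(14, 18)) = √((-15 + 2*1) + (-⅔ - 4/3*18)) = √((-15 + 2) + (-⅔ - 24)) = √(-13 - 74/3) = √(-113/3) = I*√339/3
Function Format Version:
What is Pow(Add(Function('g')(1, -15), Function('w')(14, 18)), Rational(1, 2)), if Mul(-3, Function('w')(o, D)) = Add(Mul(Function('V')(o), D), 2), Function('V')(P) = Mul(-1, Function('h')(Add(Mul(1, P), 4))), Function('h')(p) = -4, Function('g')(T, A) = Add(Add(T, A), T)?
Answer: Mul(Rational(1, 3), I, Pow(339, Rational(1, 2))) ≈ Mul(6.1373, I)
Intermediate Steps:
Function('g')(T, A) = Add(A, Mul(2, T)) (Function('g')(T, A) = Add(Add(A, T), T) = Add(A, Mul(2, T)))
Function('V')(P) = 4 (Function('V')(P) = Mul(-1, -4) = 4)
Function('w')(o, D) = Add(Rational(-2, 3), Mul(Rational(-4, 3), D)) (Function('w')(o, D) = Mul(Rational(-1, 3), Add(Mul(4, D), 2)) = Mul(Rational(-1, 3), Add(2, Mul(4, D))) = Add(Rational(-2, 3), Mul(Rational(-4, 3), D)))
Pow(Add(Function('g')(1, -15), Function('w')(14, 18)), Rational(1, 2)) = Pow(Add(Add(-15, Mul(2, 1)), Add(Rational(-2, 3), Mul(Rational(-4, 3), 18))), Rational(1, 2)) = Pow(Add(Add(-15, 2), Add(Rational(-2, 3), -24)), Rational(1, 2)) = Pow(Add(-13, Rational(-74, 3)), Rational(1, 2)) = Pow(Rational(-113, 3), Rational(1, 2)) = Mul(Rational(1, 3), I, Pow(339, Rational(1, 2)))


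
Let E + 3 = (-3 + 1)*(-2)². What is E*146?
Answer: -1606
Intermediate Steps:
E = -11 (E = -3 + (-3 + 1)*(-2)² = -3 - 2*4 = -3 - 8 = -11)
E*146 = -11*146 = -1606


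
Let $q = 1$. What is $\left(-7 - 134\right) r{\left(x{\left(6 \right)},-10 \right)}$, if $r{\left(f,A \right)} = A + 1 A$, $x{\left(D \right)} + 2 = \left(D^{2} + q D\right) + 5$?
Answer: $2820$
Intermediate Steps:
$x{\left(D \right)} = 3 + D + D^{2}$ ($x{\left(D \right)} = -2 + \left(\left(D^{2} + 1 D\right) + 5\right) = -2 + \left(\left(D^{2} + D\right) + 5\right) = -2 + \left(\left(D + D^{2}\right) + 5\right) = -2 + \left(5 + D + D^{2}\right) = 3 + D + D^{2}$)
$r{\left(f,A \right)} = 2 A$ ($r{\left(f,A \right)} = A + A = 2 A$)
$\left(-7 - 134\right) r{\left(x{\left(6 \right)},-10 \right)} = \left(-7 - 134\right) 2 \left(-10\right) = \left(-141\right) \left(-20\right) = 2820$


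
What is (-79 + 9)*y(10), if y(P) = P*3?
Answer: -2100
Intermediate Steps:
y(P) = 3*P
(-79 + 9)*y(10) = (-79 + 9)*(3*10) = -70*30 = -2100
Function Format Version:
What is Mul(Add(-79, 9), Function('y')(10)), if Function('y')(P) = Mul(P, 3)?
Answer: -2100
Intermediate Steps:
Function('y')(P) = Mul(3, P)
Mul(Add(-79, 9), Function('y')(10)) = Mul(Add(-79, 9), Mul(3, 10)) = Mul(-70, 30) = -2100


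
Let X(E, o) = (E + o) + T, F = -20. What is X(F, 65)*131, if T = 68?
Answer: 14803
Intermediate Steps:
X(E, o) = 68 + E + o (X(E, o) = (E + o) + 68 = 68 + E + o)
X(F, 65)*131 = (68 - 20 + 65)*131 = 113*131 = 14803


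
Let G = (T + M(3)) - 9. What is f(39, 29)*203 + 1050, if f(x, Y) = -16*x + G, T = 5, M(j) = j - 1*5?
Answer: -126840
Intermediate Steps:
M(j) = -5 + j (M(j) = j - 5 = -5 + j)
G = -6 (G = (5 + (-5 + 3)) - 9 = (5 - 2) - 9 = 3 - 9 = -6)
f(x, Y) = -6 - 16*x (f(x, Y) = -16*x - 6 = -6 - 16*x)
f(39, 29)*203 + 1050 = (-6 - 16*39)*203 + 1050 = (-6 - 624)*203 + 1050 = -630*203 + 1050 = -127890 + 1050 = -126840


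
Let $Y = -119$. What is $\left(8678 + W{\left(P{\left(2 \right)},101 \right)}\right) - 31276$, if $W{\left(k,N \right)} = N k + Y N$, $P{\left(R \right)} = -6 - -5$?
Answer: $-34718$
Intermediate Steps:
$P{\left(R \right)} = -1$ ($P{\left(R \right)} = -6 + 5 = -1$)
$W{\left(k,N \right)} = - 119 N + N k$ ($W{\left(k,N \right)} = N k - 119 N = - 119 N + N k$)
$\left(8678 + W{\left(P{\left(2 \right)},101 \right)}\right) - 31276 = \left(8678 + 101 \left(-119 - 1\right)\right) - 31276 = \left(8678 + 101 \left(-120\right)\right) - 31276 = \left(8678 - 12120\right) - 31276 = -3442 - 31276 = -34718$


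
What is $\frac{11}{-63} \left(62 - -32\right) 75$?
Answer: $- \frac{25850}{21} \approx -1231.0$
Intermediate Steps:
$\frac{11}{-63} \left(62 - -32\right) 75 = 11 \left(- \frac{1}{63}\right) \left(62 + 32\right) 75 = \left(- \frac{11}{63}\right) 94 \cdot 75 = \left(- \frac{1034}{63}\right) 75 = - \frac{25850}{21}$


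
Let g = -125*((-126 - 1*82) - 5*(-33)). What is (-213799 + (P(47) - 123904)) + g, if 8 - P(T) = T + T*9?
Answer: -332790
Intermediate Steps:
P(T) = 8 - 10*T (P(T) = 8 - (T + T*9) = 8 - (T + 9*T) = 8 - 10*T)
g = 5375 (g = -125*((-126 - 82) + 165) = -125*(-208 + 165) = -125*(-43) = 5375)
(-213799 + (P(47) - 123904)) + g = (-213799 + ((8 - 10*47) - 123904)) + 5375 = (-213799 + ((8 - 470) - 123904)) + 5375 = (-213799 + (-462 - 123904)) + 5375 = (-213799 - 124366) + 5375 = -338165 + 5375 = -332790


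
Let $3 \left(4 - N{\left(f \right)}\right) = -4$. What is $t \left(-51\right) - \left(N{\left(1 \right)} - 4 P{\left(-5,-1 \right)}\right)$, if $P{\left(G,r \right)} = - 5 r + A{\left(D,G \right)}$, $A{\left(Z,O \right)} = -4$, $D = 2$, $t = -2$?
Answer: $\frac{302}{3} \approx 100.67$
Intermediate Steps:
$N{\left(f \right)} = \frac{16}{3}$ ($N{\left(f \right)} = 4 - - \frac{4}{3} = 4 + \frac{4}{3} = \frac{16}{3}$)
$P{\left(G,r \right)} = -4 - 5 r$ ($P{\left(G,r \right)} = - 5 r - 4 = -4 - 5 r$)
$t \left(-51\right) - \left(N{\left(1 \right)} - 4 P{\left(-5,-1 \right)}\right) = \left(-2\right) \left(-51\right) - \left(\frac{16}{3} - 4 \left(-4 - -5\right)\right) = 102 - \left(\frac{16}{3} - 4 \left(-4 + 5\right)\right) = 102 - \left(\frac{16}{3} - 4\right) = 102 - \frac{4}{3} = \frac{302}{3}$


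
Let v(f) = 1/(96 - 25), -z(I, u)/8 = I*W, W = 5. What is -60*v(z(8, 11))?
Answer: -60/71 ≈ -0.84507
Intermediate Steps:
z(I, u) = -40*I (z(I, u) = -8*I*5 = -40*I)
v(f) = 1/71
-60*v(z(8, 11)) = -60*1/71 = -60/71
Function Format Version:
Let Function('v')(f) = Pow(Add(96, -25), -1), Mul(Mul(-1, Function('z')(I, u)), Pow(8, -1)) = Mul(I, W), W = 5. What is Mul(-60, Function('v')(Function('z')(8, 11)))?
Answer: Rational(-60, 71) ≈ -0.84507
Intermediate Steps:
Function('z')(I, u) = Mul(-40, I) (Function('z')(I, u) = Mul(-8, Mul(I, 5)) = Mul(-8, Mul(5, I)) = Mul(-40, I))
Function('v')(f) = Rational(1, 71) (Function('v')(f) = Pow(71, -1) = Rational(1, 71))
Mul(-60, Function('v')(Function('z')(8, 11))) = Mul(-60, Rational(1, 71)) = Rational(-60, 71)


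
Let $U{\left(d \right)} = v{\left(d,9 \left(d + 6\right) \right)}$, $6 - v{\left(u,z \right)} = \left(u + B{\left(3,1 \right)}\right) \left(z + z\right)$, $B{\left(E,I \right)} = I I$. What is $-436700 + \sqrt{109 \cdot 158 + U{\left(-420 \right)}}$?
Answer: $-436700 + 2 i \sqrt{776290} \approx -4.367 \cdot 10^{5} + 1762.1 i$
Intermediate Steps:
$B{\left(E,I \right)} = I^{2}$
$v{\left(u,z \right)} = 6 - 2 z \left(1 + u\right)$ ($v{\left(u,z \right)} = 6 - \left(u + 1^{2}\right) \left(z + z\right) = 6 - \left(u + 1\right) 2 z = 6 - \left(1 + u\right) 2 z = 6 - 2 z \left(1 + u\right)$)
$U{\left(d \right)} = -102 - 18 d - 2 d \left(54 + 9 d\right)$ ($U{\left(d \right)} = 6 - 2 \cdot 9 \left(d + 6\right) - 2 d 9 \left(d + 6\right) = 6 - 2 \cdot 9 \left(6 + d\right) - 2 d 9 \left(6 + d\right) = 6 - 2 \left(54 + 9 d\right) - 2 d \left(54 + 9 d\right) = 6 - \left(108 + 18 d\right) - 2 d \left(54 + 9 d\right) = -102 - 18 d - 2 d \left(54 + 9 d\right)$)
$-436700 + \sqrt{109 \cdot 158 + U{\left(-420 \right)}} = -436700 + \sqrt{109 \cdot 158 - \left(-52818 + 3175200\right)} = -436700 + \sqrt{17222 - 3122382} = -436700 + \sqrt{-3105160} = -436700 + 2 i \sqrt{776290}$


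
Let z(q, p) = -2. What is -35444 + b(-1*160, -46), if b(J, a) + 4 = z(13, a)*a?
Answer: -35356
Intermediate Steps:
b(J, a) = -4 - 2*a
-35444 + b(-1*160, -46) = -35444 + (-4 - 2*(-46)) = -35444 + (-4 + 92) = -35444 + 88 = -35356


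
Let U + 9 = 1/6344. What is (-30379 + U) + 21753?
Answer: -54780439/6344 ≈ -8635.0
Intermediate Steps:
U = -57095/6344 (U = -9 + 1/6344 = -57095/6344 ≈ -8.9998)
(-30379 + U) + 21753 = (-30379 - 57095/6344) + 21753 = -192781471/6344 + 21753 = -54780439/6344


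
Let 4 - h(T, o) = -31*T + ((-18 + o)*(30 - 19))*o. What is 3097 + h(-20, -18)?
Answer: -4647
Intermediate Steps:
h(T, o) = 4 + 31*T - o*(-198 + 11*o) (h(T, o) = 4 - (-31*T + ((-18 + o)*(30 - 19))*o) = 4 - (-31*T + ((-18 + o)*11)*o) = 4 - (-31*T + (-198 + 11*o)*o) = 4 - (-31*T + o*(-198 + 11*o)) = 4 + (31*T - o*(-198 + 11*o)) = 4 + 31*T - o*(-198 + 11*o))
3097 + h(-20, -18) = 3097 + (4 - 11*(-18)² + 31*(-20) + 198*(-18)) = 3097 + (4 - 11*324 - 620 - 3564) = 3097 + (4 - 3564 - 620 - 3564) = 3097 - 7744 = -4647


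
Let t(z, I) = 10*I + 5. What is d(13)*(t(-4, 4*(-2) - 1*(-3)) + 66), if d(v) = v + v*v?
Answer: 3822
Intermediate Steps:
d(v) = v + v²
t(z, I) = 5 + 10*I
d(13)*(t(-4, 4*(-2) - 1*(-3)) + 66) = (13*(1 + 13))*((5 + 10*(4*(-2) - 1*(-3))) + 66) = (13*14)*((5 + 10*(-8 + 3)) + 66) = 182*((5 + 10*(-5)) + 66) = 182*((5 - 50) + 66) = 182*(-45 + 66) = 182*21 = 3822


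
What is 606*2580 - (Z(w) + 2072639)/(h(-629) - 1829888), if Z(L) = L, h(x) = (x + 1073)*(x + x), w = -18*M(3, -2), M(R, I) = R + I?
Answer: 3734280243821/2388440 ≈ 1.5635e+6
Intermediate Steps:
M(R, I) = I + R
w = -18 (w = -18*(-2 + 3) = -18*1 = -18)
h(x) = 2*x*(1073 + x) (h(x) = (1073 + x)*(2*x) = 2*x*(1073 + x))
606*2580 - (Z(w) + 2072639)/(h(-629) - 1829888) = 606*2580 - (-18 + 2072639)/(2*(-629)*(1073 - 629) - 1829888) = 1563480 - 2072621/(2*(-629)*444 - 1829888) = 1563480 - 2072621/(-558552 - 1829888) = 1563480 - 2072621/(-2388440) = 1563480 - 2072621*(-1)/2388440 = 1563480 - 1*(-2072621/2388440) = 1563480 + 2072621/2388440 = 3734280243821/2388440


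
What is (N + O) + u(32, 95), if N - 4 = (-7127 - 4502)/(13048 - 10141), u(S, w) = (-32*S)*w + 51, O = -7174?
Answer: -303499522/2907 ≈ -1.0440e+5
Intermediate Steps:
u(S, w) = 51 - 32*S*w (u(S, w) = -32*S*w + 51 = 51 - 32*S*w)
N = -1/2907 (N = 4 + (-7127 - 4502)/(13048 - 10141) = 4 - 11629/2907 = -1/2907 ≈ -0.00034400)
(N + O) + u(32, 95) = (-1/2907 - 7174) + (51 - 32*32*95) = -20854819/2907 + (51 - 97280) = -20854819/2907 - 97229 = -303499522/2907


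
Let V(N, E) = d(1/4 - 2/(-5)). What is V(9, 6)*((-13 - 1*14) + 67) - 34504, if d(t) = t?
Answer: -34478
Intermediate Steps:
V(N, E) = 13/20 (V(N, E) = 1/4 - 2/(-5) = 1*(1/4) - 2*(-1/5) = 1/4 + 2/5 = 13/20)
V(9, 6)*((-13 - 1*14) + 67) - 34504 = 13*((-13 - 1*14) + 67)/20 - 34504 = 13*((-13 - 14) + 67)/20 - 34504 = 13*(-27 + 67)/20 - 34504 = (13/20)*40 - 34504 = 26 - 34504 = -34478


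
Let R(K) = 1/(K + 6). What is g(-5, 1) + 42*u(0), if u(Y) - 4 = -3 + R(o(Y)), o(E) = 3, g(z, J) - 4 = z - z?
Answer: 152/3 ≈ 50.667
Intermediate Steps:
g(z, J) = 4 (g(z, J) = 4 + (z - z) = 4 + 0 = 4)
R(K) = 1/(6 + K)
u(Y) = 10/9 (u(Y) = 4 + (-3 + 1/(6 + 3)) = 4 + (-3 + 1/9) = 4 + (-3 + ⅑) = 4 - 26/9 = 10/9)
g(-5, 1) + 42*u(0) = 4 + 42*(10/9) = 4 + 140/3 = 152/3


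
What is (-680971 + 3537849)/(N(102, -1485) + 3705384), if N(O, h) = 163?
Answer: 2856878/3705547 ≈ 0.77097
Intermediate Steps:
(-680971 + 3537849)/(N(102, -1485) + 3705384) = (-680971 + 3537849)/(163 + 3705384) = 2856878/3705547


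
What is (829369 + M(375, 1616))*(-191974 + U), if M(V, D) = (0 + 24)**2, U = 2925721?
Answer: 2268859653915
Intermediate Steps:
M(V, D) = 576 (M(V, D) = 24**2 = 576)
(829369 + M(375, 1616))*(-191974 + U) = (829369 + 576)*(-191974 + 2925721) = 829945*2733747 = 2268859653915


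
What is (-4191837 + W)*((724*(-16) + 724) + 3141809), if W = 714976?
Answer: -10885874471089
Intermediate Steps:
(-4191837 + W)*((724*(-16) + 724) + 3141809) = (-4191837 + 714976)*((724*(-16) + 724) + 3141809) = -3476861*((-11584 + 724) + 3141809) = -3476861*(-10860 + 3141809) = -3476861*3130949 = -10885874471089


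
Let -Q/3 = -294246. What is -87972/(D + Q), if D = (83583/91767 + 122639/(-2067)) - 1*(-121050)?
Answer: -106966276443/1220447592580 ≈ -0.087645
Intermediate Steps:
Q = 882738 (Q = -3*(-294246) = 882738)
D = 588460813882/4863651 (D = (83583*(1/91767) + 122639*(-1/2067)) + 121050 = (27861/30589 - 122639/2067) + 121050 = -284139668/4863651 + 121050 = 588460813882/4863651 ≈ 1.2099e+5)
-87972/(D + Q) = -87972/(588460813882/4863651 + 882738) = -87972/4881790370320/4863651 = -87972*4863651/4881790370320 = -106966276443/1220447592580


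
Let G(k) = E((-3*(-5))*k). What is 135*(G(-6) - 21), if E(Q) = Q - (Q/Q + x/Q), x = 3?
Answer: -30231/2 ≈ -15116.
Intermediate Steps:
E(Q) = -1 + Q - 3/Q (E(Q) = Q - (Q/Q + 3/Q) = Q - (1 + 3/Q) = Q + (-1 - 3/Q) = -1 + Q - 3/Q)
G(k) = -1 + 15*k - 1/(5*k) (G(k) = -1 + (-3*(-5))*k - 3*1/(15*k) = -1 + 15*k - 3*1/(15*k) = -1 + 15*k - 1/(5*k))
135*(G(-6) - 21) = 135*((-1 + 15*(-6) - ⅕/(-6)) - 21) = 135*((-1 - 90 - ⅕*(-⅙)) - 21) = 135*((-1 - 90 + 1/30) - 21) = 135*(-2729/30 - 21) = 135*(-3359/30) = -30231/2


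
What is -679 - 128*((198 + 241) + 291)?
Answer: -94119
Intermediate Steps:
-679 - 128*((198 + 241) + 291) = -679 - 128*(439 + 291) = -679 - 128*730 = -679 - 93440 = -94119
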